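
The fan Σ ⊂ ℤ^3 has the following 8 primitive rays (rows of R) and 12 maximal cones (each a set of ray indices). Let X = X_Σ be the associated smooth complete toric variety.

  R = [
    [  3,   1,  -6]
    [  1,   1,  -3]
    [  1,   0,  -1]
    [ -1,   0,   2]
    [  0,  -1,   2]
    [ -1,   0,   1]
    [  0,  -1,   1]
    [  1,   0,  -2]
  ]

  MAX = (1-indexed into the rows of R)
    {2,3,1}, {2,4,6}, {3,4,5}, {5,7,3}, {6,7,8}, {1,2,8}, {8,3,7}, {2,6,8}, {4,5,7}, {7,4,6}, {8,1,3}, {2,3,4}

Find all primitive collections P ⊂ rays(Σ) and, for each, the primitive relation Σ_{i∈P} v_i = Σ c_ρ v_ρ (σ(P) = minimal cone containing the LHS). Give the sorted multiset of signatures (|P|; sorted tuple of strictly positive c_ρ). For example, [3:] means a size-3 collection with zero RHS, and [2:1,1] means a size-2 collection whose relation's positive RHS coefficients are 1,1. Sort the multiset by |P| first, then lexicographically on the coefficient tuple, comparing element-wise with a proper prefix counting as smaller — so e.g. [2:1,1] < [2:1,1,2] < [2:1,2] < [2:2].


Minimal non-faces — 12 found among 8 rays, 12 max cones:

  {3,6}:  v_{3} + v_{6} = 0  ⇒ sig = [2:]
  {4,8}:  v_{4} + v_{8} = 0  ⇒ sig = [2:]
  {2,5}:  v_{2} + v_{5} = v_{3}  ⇒ sig = [2:1]
  {2,7}:  v_{2} + v_{7} = v_{8}  ⇒ sig = [2:1]
  {1,4}:  v_{1} + v_{4} = v_{2} + v_{3}  ⇒ sig = [2:1,1]
  {1,6}:  v_{1} + v_{6} = v_{2} + v_{8}  ⇒ sig = [2:1,1]
  {5,6}:  v_{5} + v_{6} = v_{4} + v_{7}  ⇒ sig = [2:1,1]
  {5,8}:  v_{5} + v_{8} = v_{3} + v_{7}  ⇒ sig = [2:1,1]
  {1,5}:  v_{1} + v_{5} = 2·v_{3} + v_{8}  ⇒ sig = [2:1,2]
  {1,7}:  v_{1} + v_{7} = v_{3} + 2·v_{8}  ⇒ sig = [2:1,2]
  {2,3,8}:  v_{2} + v_{3} + v_{8} = v_{1}  ⇒ sig = [3:1]
  {3,4,7}:  v_{3} + v_{4} + v_{7} = v_{5}  ⇒ sig = [3:1]

Sorted signature multiset PRS(X):
    |P|=2: 10 collections, coeffs (), (), (1), (1), (1,1), (1,1), (1,1), (1,1), (1,2), (1,2)
    |P|=3: 2 collections, coeffs (1), (1)


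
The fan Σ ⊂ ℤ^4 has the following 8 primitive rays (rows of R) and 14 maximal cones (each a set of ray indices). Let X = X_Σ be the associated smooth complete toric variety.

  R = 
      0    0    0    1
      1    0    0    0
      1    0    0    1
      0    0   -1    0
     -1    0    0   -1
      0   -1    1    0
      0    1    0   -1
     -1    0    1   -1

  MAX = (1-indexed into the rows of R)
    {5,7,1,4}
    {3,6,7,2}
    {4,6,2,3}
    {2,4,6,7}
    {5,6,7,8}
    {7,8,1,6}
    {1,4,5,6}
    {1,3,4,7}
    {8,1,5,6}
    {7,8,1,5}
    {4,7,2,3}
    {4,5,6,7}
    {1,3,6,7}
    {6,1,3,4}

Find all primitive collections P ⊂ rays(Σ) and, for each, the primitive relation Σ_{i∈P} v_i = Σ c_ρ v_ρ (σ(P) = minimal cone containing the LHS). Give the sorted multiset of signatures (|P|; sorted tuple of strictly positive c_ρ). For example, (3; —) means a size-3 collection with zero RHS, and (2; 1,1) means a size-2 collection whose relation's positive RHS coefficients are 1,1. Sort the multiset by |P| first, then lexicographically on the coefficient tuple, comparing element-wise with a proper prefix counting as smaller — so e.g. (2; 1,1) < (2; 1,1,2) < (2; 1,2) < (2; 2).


The 9 primitive collections of Σ (r=8, n=4):

  P={3,5}:  v_{3} + v_{5} = 0  ⟹  sig = (2; —)
  P={1,2}:  v_{1} + v_{2} = v_{3}  ⟹  sig = (2; 1)
  P={4,8}:  v_{4} + v_{8} = v_{5}  ⟹  sig = (2; 1)
  P={2,8}:  v_{2} + v_{8} = v_{6} + v_{7}  ⟹  sig = (2; 1,1)
  P={2,5}:  v_{2} + v_{5} = v_{4} + v_{6} + v_{7}  ⟹  sig = (2; 1,1,1)
  P={3,8}:  v_{3} + v_{8} = v_{1} + v_{6} + v_{7}  ⟹  sig = (2; 1,1,1)
  P={1,4,6,7}:  v_{1} + v_{4} + v_{6} + v_{7} = 0  ⟹  sig = (4; —)
  P={1,5,6,7}:  v_{1} + v_{5} + v_{6} + v_{7} = v_{8}  ⟹  sig = (4; 1)
  P={3,4,6,7}:  v_{3} + v_{4} + v_{6} + v_{7} = v_{2}  ⟹  sig = (4; 1)

Hence PRS(X_Σ) =
{ (2; —),  (2; 1) ×2,  (2; 1,1),  (2; 1,1,1) ×2,  (4; —),  (4; 1) ×2 }


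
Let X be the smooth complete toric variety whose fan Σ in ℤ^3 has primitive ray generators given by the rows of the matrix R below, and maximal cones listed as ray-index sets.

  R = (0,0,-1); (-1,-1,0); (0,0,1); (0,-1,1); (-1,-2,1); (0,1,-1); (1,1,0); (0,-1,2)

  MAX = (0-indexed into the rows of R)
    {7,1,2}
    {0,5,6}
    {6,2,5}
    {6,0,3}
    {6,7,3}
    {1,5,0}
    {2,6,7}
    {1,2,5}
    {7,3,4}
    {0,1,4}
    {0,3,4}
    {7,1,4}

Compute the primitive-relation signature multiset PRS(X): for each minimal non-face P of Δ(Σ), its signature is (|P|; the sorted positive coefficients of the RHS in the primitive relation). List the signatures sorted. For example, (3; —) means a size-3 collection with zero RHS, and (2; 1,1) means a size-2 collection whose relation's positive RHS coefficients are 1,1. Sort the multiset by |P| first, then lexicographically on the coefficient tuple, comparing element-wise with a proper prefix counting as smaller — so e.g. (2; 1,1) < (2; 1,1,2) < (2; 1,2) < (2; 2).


Minimal non-faces — 10 found among 8 rays, 12 max cones:

  • {0,2}:  v_{0} + v_{2} = 0  ⇒ sig = (2; —)
  • {1,6}:  v_{1} + v_{6} = 0  ⇒ sig = (2; —)
  • {3,5}:  v_{3} + v_{5} = 0  ⇒ sig = (2; —)
  • {0,7}:  v_{0} + v_{7} = v_{3}  ⇒ sig = (2; 1)
  • {1,3}:  v_{1} + v_{3} = v_{4}  ⇒ sig = (2; 1)
  • {2,3}:  v_{2} + v_{3} = v_{7}  ⇒ sig = (2; 1)
  • {4,5}:  v_{4} + v_{5} = v_{1}  ⇒ sig = (2; 1)
  • {4,6}:  v_{4} + v_{6} = v_{3}  ⇒ sig = (2; 1)
  • {5,7}:  v_{5} + v_{7} = v_{2}  ⇒ sig = (2; 1)
  • {2,4}:  v_{2} + v_{4} = v_{1} + v_{7}  ⇒ sig = (2; 1,1)

so the primitive-relation signature multiset is
    (2; —)
    (2; —)
    (2; —)
    (2; 1)
    (2; 1)
    (2; 1)
    (2; 1)
    (2; 1)
    (2; 1)
    (2; 1,1)


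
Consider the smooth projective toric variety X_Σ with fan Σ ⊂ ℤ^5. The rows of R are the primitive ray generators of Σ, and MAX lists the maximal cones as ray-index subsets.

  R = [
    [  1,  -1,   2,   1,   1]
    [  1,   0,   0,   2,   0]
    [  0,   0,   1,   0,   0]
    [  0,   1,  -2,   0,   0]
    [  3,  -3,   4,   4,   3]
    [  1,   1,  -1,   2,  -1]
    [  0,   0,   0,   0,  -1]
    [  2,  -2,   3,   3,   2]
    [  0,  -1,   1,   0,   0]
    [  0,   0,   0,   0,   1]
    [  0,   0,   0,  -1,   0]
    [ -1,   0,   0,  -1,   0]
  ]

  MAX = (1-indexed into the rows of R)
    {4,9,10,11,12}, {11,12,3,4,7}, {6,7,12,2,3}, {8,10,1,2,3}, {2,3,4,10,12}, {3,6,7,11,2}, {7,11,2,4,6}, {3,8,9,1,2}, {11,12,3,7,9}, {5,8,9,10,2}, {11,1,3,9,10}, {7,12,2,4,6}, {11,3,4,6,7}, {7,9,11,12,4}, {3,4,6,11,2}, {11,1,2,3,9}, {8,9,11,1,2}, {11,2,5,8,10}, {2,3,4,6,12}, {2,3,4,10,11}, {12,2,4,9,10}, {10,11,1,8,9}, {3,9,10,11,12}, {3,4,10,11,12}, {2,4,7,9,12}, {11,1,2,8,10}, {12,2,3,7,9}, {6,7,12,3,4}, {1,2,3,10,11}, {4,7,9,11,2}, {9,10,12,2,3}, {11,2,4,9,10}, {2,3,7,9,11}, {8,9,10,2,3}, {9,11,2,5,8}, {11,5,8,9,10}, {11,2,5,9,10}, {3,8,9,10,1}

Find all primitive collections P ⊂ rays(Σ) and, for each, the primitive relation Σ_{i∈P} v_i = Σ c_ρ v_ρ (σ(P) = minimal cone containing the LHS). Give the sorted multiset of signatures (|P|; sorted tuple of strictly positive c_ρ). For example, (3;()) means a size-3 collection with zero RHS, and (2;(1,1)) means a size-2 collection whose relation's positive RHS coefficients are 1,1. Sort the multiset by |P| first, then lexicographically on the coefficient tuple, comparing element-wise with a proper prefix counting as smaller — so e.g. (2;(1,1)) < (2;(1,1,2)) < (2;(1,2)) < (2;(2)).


Minimal non-faces — 25 found among 12 rays, 38 max cones:

  • {7,10}:  v_{7} + v_{10} = 0  so sig = (2;())
  • {3,5}:  v_{3} + v_{5} = v_{1} + v_{8}  so sig = (2;(1,1))
  • {6,9}:  v_{6} + v_{9} = v_{2} + v_{7}  so sig = (2;(1,1))
  • {1,4}:  v_{1} + v_{4} = v_{2} + v_{10} + v_{11}  so sig = (2;(1,1,1))
  • {1,12}:  v_{1} + v_{12} = v_{3} + v_{9} + v_{10}  so sig = (2;(1,1,1))
  • {5,12}:  v_{5} + v_{12} = v_{8} + v_{9} + v_{10}  so sig = (2;(1,1,1))
  • {6,10}:  v_{6} + v_{10} = v_{2} + v_{3} + v_{4}  so sig = (2;(1,1,1))
  • {7,8}:  v_{7} + v_{8} = v_{1} + v_{2} + v_{9}  so sig = (2;(1,1,1))
  • {1,7}:  v_{1} + v_{7} = v_{2} + v_{3} + v_{9} + v_{11}  so sig = (2;(1,1,1,1))
  • {5,7}:  v_{5} + v_{7} = v_{2} + v_{8} + v_{9} + v_{11}  so sig = (2;(1,1,1,1))
  • {1,6}:  v_{1} + v_{6} = 2·v_{2} + v_{3} + v_{11}  so sig = (2;(1,1,2))
  • {5,6}:  v_{5} + v_{6} = 2·v_{2} + v_{8} + v_{11}  so sig = (2;(1,1,2))
  • {4,8}:  v_{4} + v_{8} = 2·v_{2} + v_{9} + 2·v_{10} + v_{11}  so sig = (2;(1,1,2,2))
  • {8,12}:  v_{8} + v_{12} = v_{2} + v_{3} + 2·v_{9} + 2·v_{10}  so sig = (2;(1,1,2,2))
  • {1,5}:  v_{1} + v_{5} = 2·v_{8} + v_{11}  so sig = (2;(1,2))
  • {6,8}:  v_{6} + v_{8} = v_{1} + 2·v_{2}  so sig = (2;(1,2))
  • {4,5}:  v_{4} + v_{5} = 3·v_{2} + 2·v_{9} + 3·v_{10} + 2·v_{11}  so sig = (2;(2,2,3,3))
  • {2,11,12}:  v_{2} + v_{11} + v_{12} = 0  so sig = (3;())
  • {3,4,9}:  v_{3} + v_{4} + v_{9} = 0  so sig = (3;())
  • {6,11,12}:  v_{6} + v_{11} + v_{12} = v_{3} + v_{4} + v_{7}  so sig = (3;(1,1,1))
  • {3,8,11}:  v_{3} + v_{8} + v_{11} = 2·v_{1}  so sig = (3;(2))
  • {1,2,9,10}:  v_{1} + v_{2} + v_{9} + v_{10} = v_{8}  so sig = (4;(1))
  • {2,3,4,7}:  v_{2} + v_{3} + v_{4} + v_{7} = v_{6}  so sig = (4;(1))
  • {2,3,9,10,11}:  v_{2} + v_{3} + v_{9} + v_{10} + v_{11} = v_{1}  so sig = (5;(1))
  • {2,8,9,10,11}:  v_{2} + v_{8} + v_{9} + v_{10} + v_{11} = v_{5}  so sig = (5;(1))

Signatures (|P|; sorted positive RHS coefficients), sorted:
    (2;())
    (2;(1,1))
    (2;(1,1))
    (2;(1,1,1))
    (2;(1,1,1))
    (2;(1,1,1))
    (2;(1,1,1))
    (2;(1,1,1))
    (2;(1,1,1,1))
    (2;(1,1,1,1))
    (2;(1,1,2))
    (2;(1,1,2))
    (2;(1,1,2,2))
    (2;(1,1,2,2))
    (2;(1,2))
    (2;(1,2))
    (2;(2,2,3,3))
    (3;())
    (3;())
    (3;(1,1,1))
    (3;(2))
    (4;(1))
    (4;(1))
    (5;(1))
    (5;(1))


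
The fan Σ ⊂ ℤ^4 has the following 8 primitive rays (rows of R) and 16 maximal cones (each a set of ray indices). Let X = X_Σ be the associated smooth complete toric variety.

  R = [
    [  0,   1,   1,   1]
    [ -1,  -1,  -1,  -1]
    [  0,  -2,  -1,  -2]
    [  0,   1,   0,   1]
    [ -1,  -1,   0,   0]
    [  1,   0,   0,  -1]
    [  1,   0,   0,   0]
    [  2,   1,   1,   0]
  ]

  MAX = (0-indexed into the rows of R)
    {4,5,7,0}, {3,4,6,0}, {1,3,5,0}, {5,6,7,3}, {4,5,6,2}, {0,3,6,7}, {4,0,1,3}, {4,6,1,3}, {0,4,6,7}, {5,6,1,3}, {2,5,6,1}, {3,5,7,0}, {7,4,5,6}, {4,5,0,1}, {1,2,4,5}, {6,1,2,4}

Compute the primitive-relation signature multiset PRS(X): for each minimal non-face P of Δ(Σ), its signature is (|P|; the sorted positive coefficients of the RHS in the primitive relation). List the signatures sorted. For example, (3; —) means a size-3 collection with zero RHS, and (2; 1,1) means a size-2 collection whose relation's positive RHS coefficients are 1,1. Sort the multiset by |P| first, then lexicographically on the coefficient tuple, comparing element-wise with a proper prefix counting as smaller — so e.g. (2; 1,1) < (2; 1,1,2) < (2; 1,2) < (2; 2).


|primitive collections| = 9. Relations:

  P={1,7}:  v_{1} + v_{7} = v_{5}  ⟹  sig = (2; 1)
  P={0,2}:  v_{0} + v_{2} = v_{4} + v_{5}  ⟹  sig = (2; 1,1)
  P={2,3}:  v_{2} + v_{3} = v_{1} + v_{6}  ⟹  sig = (2; 1,1)
  P={2,7}:  v_{2} + v_{7} = v_{4} + 2·v_{5} + v_{6}  ⟹  sig = (2; 1,1,2)
  P={0,1,6}:  v_{0} + v_{1} + v_{6} = 0  ⟹  sig = (3; —)
  P={3,4,5}:  v_{3} + v_{4} + v_{5} = 0  ⟹  sig = (3; —)
  P={0,5,6}:  v_{0} + v_{5} + v_{6} = v_{7}  ⟹  sig = (3; 1)
  P={3,4,7}:  v_{3} + v_{4} + v_{7} = v_{0} + v_{6}  ⟹  sig = (3; 1,1)
  P={1,4,5,6}:  v_{1} + v_{4} + v_{5} + v_{6} = v_{2}  ⟹  sig = (4; 1)

so the primitive-relation signature multiset is
[(2; 1), (2; 1,1), (2; 1,1), (2; 1,1,2), (3; —), (3; —), (3; 1), (3; 1,1), (4; 1)]


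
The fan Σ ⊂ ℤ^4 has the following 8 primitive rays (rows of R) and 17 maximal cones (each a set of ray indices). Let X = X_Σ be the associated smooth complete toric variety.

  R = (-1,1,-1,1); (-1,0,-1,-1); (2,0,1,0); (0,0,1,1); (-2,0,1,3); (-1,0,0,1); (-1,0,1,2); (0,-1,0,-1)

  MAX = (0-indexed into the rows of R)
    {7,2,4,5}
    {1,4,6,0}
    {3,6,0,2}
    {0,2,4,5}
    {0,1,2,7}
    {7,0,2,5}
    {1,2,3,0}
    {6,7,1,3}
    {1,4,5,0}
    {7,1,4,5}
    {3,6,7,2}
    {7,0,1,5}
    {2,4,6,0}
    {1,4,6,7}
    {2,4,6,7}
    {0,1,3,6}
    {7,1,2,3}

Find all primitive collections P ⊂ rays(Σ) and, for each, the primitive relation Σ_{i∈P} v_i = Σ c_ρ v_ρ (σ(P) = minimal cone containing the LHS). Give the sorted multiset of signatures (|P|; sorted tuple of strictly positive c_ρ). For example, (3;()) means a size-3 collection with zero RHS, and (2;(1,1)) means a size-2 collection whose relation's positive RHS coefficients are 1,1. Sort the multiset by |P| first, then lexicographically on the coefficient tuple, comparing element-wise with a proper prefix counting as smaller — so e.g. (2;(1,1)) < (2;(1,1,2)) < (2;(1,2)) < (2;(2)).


Primitive collections (9):

  {3,5}:  v_{3} + v_{5} = v_{6} ; sig = (2;(1))
  {5,6}:  v_{5} + v_{6} = v_{4} ; sig = (2;(1))
  {3,4}:  v_{3} + v_{4} = 2·v_{6} ; sig = (2;(2))
  {1,2,5}:  v_{1} + v_{2} + v_{5} = 0 ; sig = (3;())
  {0,3,7}:  v_{0} + v_{3} + v_{7} = v_{5} ; sig = (3;(1))
  {1,2,4}:  v_{1} + v_{2} + v_{4} = v_{6} ; sig = (3;(1))
  {1,2,6}:  v_{1} + v_{2} + v_{6} = v_{3} ; sig = (3;(1))
  {0,6,7}:  v_{0} + v_{6} + v_{7} = 2·v_{5} ; sig = (3;(2))
  {0,4,7}:  v_{0} + v_{4} + v_{7} = 3·v_{5} ; sig = (3;(3))

Signatures (|P|; sorted positive RHS coefficients), sorted:
    |P|=2: 3 collections, coeffs (1), (1), (2)
    |P|=3: 6 collections, coeffs (), (1), (1), (1), (2), (3)


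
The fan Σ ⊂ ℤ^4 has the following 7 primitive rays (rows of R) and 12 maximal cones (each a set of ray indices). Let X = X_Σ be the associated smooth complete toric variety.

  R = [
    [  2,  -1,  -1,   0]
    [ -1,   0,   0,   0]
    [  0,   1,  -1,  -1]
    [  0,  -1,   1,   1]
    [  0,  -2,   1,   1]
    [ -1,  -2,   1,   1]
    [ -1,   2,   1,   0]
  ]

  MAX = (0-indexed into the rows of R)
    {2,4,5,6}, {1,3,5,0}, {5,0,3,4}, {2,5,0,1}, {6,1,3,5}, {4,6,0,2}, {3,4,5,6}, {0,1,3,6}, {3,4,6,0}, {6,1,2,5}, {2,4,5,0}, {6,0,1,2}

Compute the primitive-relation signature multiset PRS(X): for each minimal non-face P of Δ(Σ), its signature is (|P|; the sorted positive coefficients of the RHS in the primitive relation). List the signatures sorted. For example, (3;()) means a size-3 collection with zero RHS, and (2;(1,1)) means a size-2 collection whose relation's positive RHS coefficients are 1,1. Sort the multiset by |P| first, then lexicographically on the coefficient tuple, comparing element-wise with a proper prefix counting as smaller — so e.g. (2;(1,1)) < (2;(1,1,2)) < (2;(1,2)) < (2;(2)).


Minimal non-faces — 3 found among 7 rays, 12 max cones:

  • {2,3}:  v_{2} + v_{3} = 0 ; sig = (2;())
  • {1,4}:  v_{1} + v_{4} = v_{5} ; sig = (2;(1))
  • {0,5,6}:  v_{0} + v_{5} + v_{6} = v_{3} ; sig = (3;(1))

Signatures (|P|; sorted positive RHS coefficients), sorted:
[(2;()), (2;(1)), (3;(1))]


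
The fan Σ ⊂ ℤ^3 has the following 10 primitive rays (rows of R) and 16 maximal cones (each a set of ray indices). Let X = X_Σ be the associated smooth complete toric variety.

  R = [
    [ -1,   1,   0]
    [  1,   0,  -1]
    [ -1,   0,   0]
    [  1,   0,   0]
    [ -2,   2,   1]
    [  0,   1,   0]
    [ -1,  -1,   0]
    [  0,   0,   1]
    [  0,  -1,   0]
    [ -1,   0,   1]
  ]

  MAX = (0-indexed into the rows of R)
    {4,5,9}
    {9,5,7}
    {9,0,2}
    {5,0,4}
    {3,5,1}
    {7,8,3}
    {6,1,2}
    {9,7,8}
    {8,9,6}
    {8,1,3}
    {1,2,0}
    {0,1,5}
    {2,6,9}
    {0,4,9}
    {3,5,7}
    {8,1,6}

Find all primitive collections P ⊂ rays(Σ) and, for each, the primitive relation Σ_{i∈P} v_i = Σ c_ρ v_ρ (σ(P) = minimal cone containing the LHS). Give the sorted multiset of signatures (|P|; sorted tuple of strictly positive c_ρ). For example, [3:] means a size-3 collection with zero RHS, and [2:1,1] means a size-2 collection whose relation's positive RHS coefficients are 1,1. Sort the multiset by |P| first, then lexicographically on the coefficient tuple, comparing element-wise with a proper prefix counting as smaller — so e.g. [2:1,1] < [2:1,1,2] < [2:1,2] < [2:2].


22 collections generate NE(X_Σ); each relation:

  {1,9}:  v_{1} + v_{9} = 0  →  sig = [2:]
  {2,3}:  v_{2} + v_{3} = 0  →  sig = [2:]
  {5,8}:  v_{5} + v_{8} = 0  →  sig = [2:]
  {0,3}:  v_{0} + v_{3} = v_{5}  →  sig = [2:1]
  {0,8}:  v_{0} + v_{8} = v_{2}  →  sig = [2:1]
  {1,7}:  v_{1} + v_{7} = v_{3}  →  sig = [2:1]
  {2,5}:  v_{2} + v_{5} = v_{0}  →  sig = [2:1]
  {2,7}:  v_{2} + v_{7} = v_{9}  →  sig = [2:1]
  {2,8}:  v_{2} + v_{8} = v_{6}  →  sig = [2:1]
  {3,6}:  v_{3} + v_{6} = v_{8}  →  sig = [2:1]
  {3,9}:  v_{3} + v_{9} = v_{7}  →  sig = [2:1]
  {5,6}:  v_{5} + v_{6} = v_{2}  →  sig = [2:1]
  {0,7}:  v_{0} + v_{7} = v_{5} + v_{9}  →  sig = [2:1,1]
  {1,4}:  v_{1} + v_{4} = v_{0} + v_{5}  →  sig = [2:1,1]
  {4,8}:  v_{4} + v_{8} = v_{0} + v_{9}  →  sig = [2:1,1]
  {6,7}:  v_{6} + v_{7} = v_{8} + v_{9}  →  sig = [2:1,1]
  {4,6}:  v_{4} + v_{6} = v_{0} + v_{2} + v_{9}  →  sig = [2:1,1,1]
  {2,4}:  v_{2} + v_{4} = 2·v_{0} + v_{9}  →  sig = [2:1,2]
  {3,4}:  v_{3} + v_{4} = 2·v_{5} + v_{9}  →  sig = [2:1,2]
  {0,6}:  v_{0} + v_{6} = 2·v_{2}  →  sig = [2:2]
  {4,7}:  v_{4} + v_{7} = 2·v_{5} + 2·v_{9}  →  sig = [2:2,2]
  {0,5,9}:  v_{0} + v_{5} + v_{9} = v_{4}  →  sig = [3:1]

Hence PRS(X_Σ) =
    [2:]
    [2:]
    [2:]
    [2:1]
    [2:1]
    [2:1]
    [2:1]
    [2:1]
    [2:1]
    [2:1]
    [2:1]
    [2:1]
    [2:1,1]
    [2:1,1]
    [2:1,1]
    [2:1,1]
    [2:1,1,1]
    [2:1,2]
    [2:1,2]
    [2:2]
    [2:2,2]
    [3:1]


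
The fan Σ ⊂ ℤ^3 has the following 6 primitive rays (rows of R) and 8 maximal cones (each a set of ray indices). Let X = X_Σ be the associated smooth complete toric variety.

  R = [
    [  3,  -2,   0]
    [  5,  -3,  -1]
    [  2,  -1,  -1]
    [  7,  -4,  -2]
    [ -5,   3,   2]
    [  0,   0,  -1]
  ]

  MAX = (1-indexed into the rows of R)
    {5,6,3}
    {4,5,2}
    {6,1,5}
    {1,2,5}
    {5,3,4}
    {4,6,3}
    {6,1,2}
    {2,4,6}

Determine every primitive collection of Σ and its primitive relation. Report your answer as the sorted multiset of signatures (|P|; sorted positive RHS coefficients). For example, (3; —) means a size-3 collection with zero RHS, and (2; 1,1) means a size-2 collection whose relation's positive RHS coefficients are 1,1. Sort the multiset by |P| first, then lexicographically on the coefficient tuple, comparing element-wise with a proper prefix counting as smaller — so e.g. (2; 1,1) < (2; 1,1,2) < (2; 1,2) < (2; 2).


5 minimal non-faces of Δ(Σ) (on 6 rays):

  P = {1,3}:  v_{1} + v_{3} = v_{2}  ⟹  sig = (2; 1)
  P = {2,3}:  v_{2} + v_{3} = v_{4}  ⟹  sig = (2; 1)
  P = {1,4}:  v_{1} + v_{4} = 2·v_{2}  ⟹  sig = (2; 2)
  P = {2,5,6}:  v_{2} + v_{5} + v_{6} = 0  ⟹  sig = (3; —)
  P = {4,5,6}:  v_{4} + v_{5} + v_{6} = v_{3}  ⟹  sig = (3; 1)

Signatures (|P|; sorted positive RHS coefficients), sorted:
[(2; 1), (2; 1), (2; 2), (3; —), (3; 1)]


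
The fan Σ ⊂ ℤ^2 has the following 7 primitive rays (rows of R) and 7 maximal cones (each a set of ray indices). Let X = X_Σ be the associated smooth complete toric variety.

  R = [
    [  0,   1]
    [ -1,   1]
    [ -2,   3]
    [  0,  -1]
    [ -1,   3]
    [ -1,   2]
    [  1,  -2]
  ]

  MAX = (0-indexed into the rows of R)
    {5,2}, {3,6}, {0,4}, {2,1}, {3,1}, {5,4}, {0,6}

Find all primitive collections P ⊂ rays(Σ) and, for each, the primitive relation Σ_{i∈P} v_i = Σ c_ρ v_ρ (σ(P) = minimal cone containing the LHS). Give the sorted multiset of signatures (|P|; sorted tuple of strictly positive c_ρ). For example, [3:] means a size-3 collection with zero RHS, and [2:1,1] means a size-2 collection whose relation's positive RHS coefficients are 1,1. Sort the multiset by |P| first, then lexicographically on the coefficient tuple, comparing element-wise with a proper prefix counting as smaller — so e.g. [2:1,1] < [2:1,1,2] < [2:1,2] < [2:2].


The 14 primitive collections of Σ (r=7, n=2):

  P = {0,3}:  v_{0} + v_{3} = 0  →  sig = [2:]
  P = {5,6}:  v_{5} + v_{6} = 0  →  sig = [2:]
  P = {0,1}:  v_{0} + v_{1} = v_{5}  →  sig = [2:1]
  P = {0,5}:  v_{0} + v_{5} = v_{4}  →  sig = [2:1]
  P = {1,5}:  v_{1} + v_{5} = v_{2}  →  sig = [2:1]
  P = {1,6}:  v_{1} + v_{6} = v_{3}  →  sig = [2:1]
  P = {2,6}:  v_{2} + v_{6} = v_{1}  →  sig = [2:1]
  P = {3,4}:  v_{3} + v_{4} = v_{5}  →  sig = [2:1]
  P = {3,5}:  v_{3} + v_{5} = v_{1}  →  sig = [2:1]
  P = {4,6}:  v_{4} + v_{6} = v_{0}  →  sig = [2:1]
  P = {0,2}:  v_{0} + v_{2} = 2·v_{5}  →  sig = [2:2]
  P = {1,4}:  v_{1} + v_{4} = 2·v_{5}  →  sig = [2:2]
  P = {2,3}:  v_{2} + v_{3} = 2·v_{1}  →  sig = [2:2]
  P = {2,4}:  v_{2} + v_{4} = 3·v_{5}  →  sig = [2:3]

Sorted signature multiset PRS(X):
{ [2:] ×2,  [2:1] ×8,  [2:2] ×3,  [2:3] }


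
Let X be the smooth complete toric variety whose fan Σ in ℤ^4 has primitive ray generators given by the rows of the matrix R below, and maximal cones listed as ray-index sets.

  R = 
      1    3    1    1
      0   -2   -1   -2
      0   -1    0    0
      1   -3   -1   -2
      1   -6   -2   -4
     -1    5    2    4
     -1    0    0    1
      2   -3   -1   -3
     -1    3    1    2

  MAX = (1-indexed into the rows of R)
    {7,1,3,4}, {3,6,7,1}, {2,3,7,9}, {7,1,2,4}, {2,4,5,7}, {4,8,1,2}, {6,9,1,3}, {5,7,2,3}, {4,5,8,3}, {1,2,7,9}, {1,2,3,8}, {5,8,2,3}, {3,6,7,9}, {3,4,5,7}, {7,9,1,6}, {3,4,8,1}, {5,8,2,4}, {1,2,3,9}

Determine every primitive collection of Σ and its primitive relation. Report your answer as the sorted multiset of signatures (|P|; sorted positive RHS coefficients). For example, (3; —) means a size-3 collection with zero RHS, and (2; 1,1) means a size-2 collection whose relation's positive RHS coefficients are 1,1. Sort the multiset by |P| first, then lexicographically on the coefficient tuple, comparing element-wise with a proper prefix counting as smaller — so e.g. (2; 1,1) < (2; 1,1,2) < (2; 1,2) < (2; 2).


Minimal non-faces — 12 found among 9 rays, 18 max cones:

  {4,9}:  v_{4} + v_{9} = 0  ⟹  sig = (2; —)
  {1,5}:  v_{1} + v_{5} = v_{8}  ⟹  sig = (2; 1)
  {2,6}:  v_{2} + v_{6} = v_{9}  ⟹  sig = (2; 1)
  {5,6}:  v_{5} + v_{6} = v_{3}  ⟹  sig = (2; 1)
  {7,8}:  v_{7} + v_{8} = v_{4}  ⟹  sig = (2; 1)
  {5,9}:  v_{5} + v_{9} = v_{2} + v_{3}  ⟹  sig = (2; 1,1)
  {6,8}:  v_{6} + v_{8} = v_{1} + v_{3}  ⟹  sig = (2; 1,1)
  {4,6}:  v_{4} + v_{6} = v_{1} + v_{3} + v_{7}  ⟹  sig = (2; 1,1,1)
  {8,9}:  v_{8} + v_{9} = v_{1} + v_{2} + v_{3}  ⟹  sig = (2; 1,1,1)
  {2,3,4}:  v_{2} + v_{3} + v_{4} = v_{5}  ⟹  sig = (3; 1)
  {1,2,3,7}:  v_{1} + v_{2} + v_{3} + v_{7} = 0  ⟹  sig = (4; —)
  {1,3,7,9}:  v_{1} + v_{3} + v_{7} + v_{9} = v_{6}  ⟹  sig = (4; 1)

Sorted signature multiset PRS(X):
    (2; —)
    (2; 1)
    (2; 1)
    (2; 1)
    (2; 1)
    (2; 1,1)
    (2; 1,1)
    (2; 1,1,1)
    (2; 1,1,1)
    (3; 1)
    (4; —)
    (4; 1)


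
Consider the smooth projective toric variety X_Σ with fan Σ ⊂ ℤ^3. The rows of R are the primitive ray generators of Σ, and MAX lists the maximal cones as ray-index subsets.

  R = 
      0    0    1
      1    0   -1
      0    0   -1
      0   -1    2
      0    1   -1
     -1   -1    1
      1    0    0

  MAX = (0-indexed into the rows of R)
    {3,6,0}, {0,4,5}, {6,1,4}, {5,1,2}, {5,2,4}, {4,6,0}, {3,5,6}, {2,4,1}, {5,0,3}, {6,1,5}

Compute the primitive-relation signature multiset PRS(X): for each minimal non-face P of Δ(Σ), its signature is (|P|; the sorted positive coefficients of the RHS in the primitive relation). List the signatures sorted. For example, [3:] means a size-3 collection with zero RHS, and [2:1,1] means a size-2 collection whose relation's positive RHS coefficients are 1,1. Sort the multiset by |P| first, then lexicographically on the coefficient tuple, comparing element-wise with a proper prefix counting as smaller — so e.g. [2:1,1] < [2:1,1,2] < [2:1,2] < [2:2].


Primitive collections (9):

  P = {0,2}:  v_{0} + v_{2} = 0  ⟹  sig = [2:]
  P = {0,1}:  v_{0} + v_{1} = v_{6}  ⟹  sig = [2:1]
  P = {2,6}:  v_{2} + v_{6} = v_{1}  ⟹  sig = [2:1]
  P = {3,4}:  v_{3} + v_{4} = v_{0}  ⟹  sig = [2:1]
  P = {2,3}:  v_{2} + v_{3} = v_{5} + v_{6}  ⟹  sig = [2:1,1]
  P = {1,3}:  v_{1} + v_{3} = v_{5} + 2·v_{6}  ⟹  sig = [2:1,2]
  P = {4,5,6}:  v_{4} + v_{5} + v_{6} = 0  ⟹  sig = [3:]
  P = {0,5,6}:  v_{0} + v_{5} + v_{6} = v_{3}  ⟹  sig = [3:1]
  P = {1,4,5}:  v_{1} + v_{4} + v_{5} = v_{2}  ⟹  sig = [3:1]

Hence PRS(X_Σ) =
    [2:]
    [2:1]
    [2:1]
    [2:1]
    [2:1,1]
    [2:1,2]
    [3:]
    [3:1]
    [3:1]


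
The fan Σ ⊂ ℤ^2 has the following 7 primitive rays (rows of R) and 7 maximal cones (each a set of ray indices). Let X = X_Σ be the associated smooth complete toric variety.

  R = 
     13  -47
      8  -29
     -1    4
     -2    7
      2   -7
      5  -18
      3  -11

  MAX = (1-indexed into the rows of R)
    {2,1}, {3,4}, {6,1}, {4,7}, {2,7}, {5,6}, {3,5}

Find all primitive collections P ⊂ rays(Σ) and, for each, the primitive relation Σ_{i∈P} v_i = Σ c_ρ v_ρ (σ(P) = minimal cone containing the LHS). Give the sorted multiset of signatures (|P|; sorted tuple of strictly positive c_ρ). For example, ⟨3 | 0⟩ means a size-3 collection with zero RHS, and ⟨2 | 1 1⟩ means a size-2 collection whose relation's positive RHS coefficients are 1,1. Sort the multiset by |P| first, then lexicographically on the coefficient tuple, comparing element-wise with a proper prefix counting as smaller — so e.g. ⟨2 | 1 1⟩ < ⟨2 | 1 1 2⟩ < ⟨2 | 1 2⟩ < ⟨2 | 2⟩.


Δ(Σ) — 7 vertices, 14 min non-faces:

  P={4,5}:  v_{4} + v_{5} = 0  →  sig = ⟨2 | 0⟩
  P={2,6}:  v_{2} + v_{6} = v_{1}  →  sig = ⟨2 | 1⟩
  P={3,7}:  v_{3} + v_{7} = v_{5}  →  sig = ⟨2 | 1⟩
  P={4,6}:  v_{4} + v_{6} = v_{7}  →  sig = ⟨2 | 1⟩
  P={5,7}:  v_{5} + v_{7} = v_{6}  →  sig = ⟨2 | 1⟩
  P={6,7}:  v_{6} + v_{7} = v_{2}  →  sig = ⟨2 | 1⟩
  P={1,4}:  v_{1} + v_{4} = v_{2} + v_{7}  →  sig = ⟨2 | 1 1⟩
  P={2,3}:  v_{2} + v_{3} = v_{5} + v_{6}  →  sig = ⟨2 | 1 1⟩
  P={1,3}:  v_{1} + v_{3} = v_{5} + 2·v_{6}  →  sig = ⟨2 | 1 2⟩
  P={1,7}:  v_{1} + v_{7} = 2·v_{2}  →  sig = ⟨2 | 2⟩
  P={2,4}:  v_{2} + v_{4} = 2·v_{7}  →  sig = ⟨2 | 2⟩
  P={2,5}:  v_{2} + v_{5} = 2·v_{6}  →  sig = ⟨2 | 2⟩
  P={3,6}:  v_{3} + v_{6} = 2·v_{5}  →  sig = ⟨2 | 2⟩
  P={1,5}:  v_{1} + v_{5} = 3·v_{6}  →  sig = ⟨2 | 3⟩

Hence PRS(X_Σ) =
{ ⟨2 | 0⟩,  ⟨2 | 1⟩ ×5,  ⟨2 | 1 1⟩ ×2,  ⟨2 | 1 2⟩,  ⟨2 | 2⟩ ×4,  ⟨2 | 3⟩ }


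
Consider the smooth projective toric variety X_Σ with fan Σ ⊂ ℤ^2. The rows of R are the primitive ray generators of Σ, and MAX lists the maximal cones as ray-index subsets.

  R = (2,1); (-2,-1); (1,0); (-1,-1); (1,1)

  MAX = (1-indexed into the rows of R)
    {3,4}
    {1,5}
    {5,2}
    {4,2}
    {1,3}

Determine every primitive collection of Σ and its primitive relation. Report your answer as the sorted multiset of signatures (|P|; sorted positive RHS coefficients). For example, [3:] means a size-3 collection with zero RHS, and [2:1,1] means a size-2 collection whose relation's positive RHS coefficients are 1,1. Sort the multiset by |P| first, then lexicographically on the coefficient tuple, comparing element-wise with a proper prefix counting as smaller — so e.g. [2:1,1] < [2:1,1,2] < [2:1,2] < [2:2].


The 5 primitive collections of Σ (r=5, n=2):

  P={1,2}:  v_{1} + v_{2} = 0  so sig = [2:]
  P={4,5}:  v_{4} + v_{5} = 0  so sig = [2:]
  P={1,4}:  v_{1} + v_{4} = v_{3}  so sig = [2:1]
  P={2,3}:  v_{2} + v_{3} = v_{4}  so sig = [2:1]
  P={3,5}:  v_{3} + v_{5} = v_{1}  so sig = [2:1]

Sorted signature multiset PRS(X):
{ [2:] ×2,  [2:1] ×3 }


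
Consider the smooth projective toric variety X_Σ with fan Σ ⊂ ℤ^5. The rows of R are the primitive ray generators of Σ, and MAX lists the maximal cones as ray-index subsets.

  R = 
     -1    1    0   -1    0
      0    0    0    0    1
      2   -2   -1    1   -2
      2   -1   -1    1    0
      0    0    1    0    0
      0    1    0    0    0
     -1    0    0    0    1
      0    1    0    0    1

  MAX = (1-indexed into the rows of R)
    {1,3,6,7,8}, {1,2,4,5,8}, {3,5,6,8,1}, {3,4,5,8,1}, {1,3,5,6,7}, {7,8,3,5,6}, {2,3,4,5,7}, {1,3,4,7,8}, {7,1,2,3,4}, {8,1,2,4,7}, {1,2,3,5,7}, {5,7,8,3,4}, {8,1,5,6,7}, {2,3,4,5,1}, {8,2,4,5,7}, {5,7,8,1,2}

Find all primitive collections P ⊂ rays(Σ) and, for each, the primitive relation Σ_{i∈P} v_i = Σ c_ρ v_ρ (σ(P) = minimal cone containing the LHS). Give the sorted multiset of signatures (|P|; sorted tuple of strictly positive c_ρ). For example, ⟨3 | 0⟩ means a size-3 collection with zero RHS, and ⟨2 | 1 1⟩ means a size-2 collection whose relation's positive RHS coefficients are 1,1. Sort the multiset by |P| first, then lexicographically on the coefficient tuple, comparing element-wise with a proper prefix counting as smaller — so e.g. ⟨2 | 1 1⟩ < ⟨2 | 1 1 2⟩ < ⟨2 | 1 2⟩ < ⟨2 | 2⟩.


Primitive collections (5):

  {2,6}:  v_{2} + v_{6} = v_{8}  ⟹  sig = ⟨2 | 1⟩
  {4,6}:  v_{4} + v_{6} = v_{3} + 2·v_{8}  ⟹  sig = ⟨2 | 1 2⟩
  {2,3,8}:  v_{2} + v_{3} + v_{8} = v_{4}  ⟹  sig = ⟨3 | 1⟩
  {1,4,5,7}:  v_{1} + v_{4} + v_{5} + v_{7} = v_{2}  ⟹  sig = ⟨4 | 1⟩
  {1,3,5,7,8}:  v_{1} + v_{3} + v_{5} + v_{7} + v_{8} = 0  ⟹  sig = ⟨5 | 0⟩

Sorted signature multiset PRS(X):
{ ⟨2 | 1⟩,  ⟨2 | 1 2⟩,  ⟨3 | 1⟩,  ⟨4 | 1⟩,  ⟨5 | 0⟩ }


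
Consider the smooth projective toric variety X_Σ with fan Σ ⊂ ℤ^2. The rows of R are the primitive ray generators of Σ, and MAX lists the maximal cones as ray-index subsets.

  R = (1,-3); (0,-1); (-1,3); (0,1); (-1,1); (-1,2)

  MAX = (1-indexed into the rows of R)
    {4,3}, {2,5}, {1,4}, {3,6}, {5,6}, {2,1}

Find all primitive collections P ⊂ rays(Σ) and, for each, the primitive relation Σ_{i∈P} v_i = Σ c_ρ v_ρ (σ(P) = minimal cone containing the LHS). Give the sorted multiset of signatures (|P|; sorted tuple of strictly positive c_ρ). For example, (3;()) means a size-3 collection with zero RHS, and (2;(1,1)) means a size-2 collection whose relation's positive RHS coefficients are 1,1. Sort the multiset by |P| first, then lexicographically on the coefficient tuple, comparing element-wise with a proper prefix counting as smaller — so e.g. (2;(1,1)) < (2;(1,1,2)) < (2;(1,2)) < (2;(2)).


9 collections generate NE(X_Σ); each relation:

  • {1,3}:  v_{1} + v_{3} = 0 ; sig = (2;())
  • {2,4}:  v_{2} + v_{4} = 0 ; sig = (2;())
  • {1,6}:  v_{1} + v_{6} = v_{2} ; sig = (2;(1))
  • {2,3}:  v_{2} + v_{3} = v_{6} ; sig = (2;(1))
  • {2,6}:  v_{2} + v_{6} = v_{5} ; sig = (2;(1))
  • {4,5}:  v_{4} + v_{5} = v_{6} ; sig = (2;(1))
  • {4,6}:  v_{4} + v_{6} = v_{3} ; sig = (2;(1))
  • {1,5}:  v_{1} + v_{5} = 2·v_{2} ; sig = (2;(2))
  • {3,5}:  v_{3} + v_{5} = 2·v_{6} ; sig = (2;(2))

Hence PRS(X_Σ) =
{ (2;()) ×2,  (2;(1)) ×5,  (2;(2)) ×2 }


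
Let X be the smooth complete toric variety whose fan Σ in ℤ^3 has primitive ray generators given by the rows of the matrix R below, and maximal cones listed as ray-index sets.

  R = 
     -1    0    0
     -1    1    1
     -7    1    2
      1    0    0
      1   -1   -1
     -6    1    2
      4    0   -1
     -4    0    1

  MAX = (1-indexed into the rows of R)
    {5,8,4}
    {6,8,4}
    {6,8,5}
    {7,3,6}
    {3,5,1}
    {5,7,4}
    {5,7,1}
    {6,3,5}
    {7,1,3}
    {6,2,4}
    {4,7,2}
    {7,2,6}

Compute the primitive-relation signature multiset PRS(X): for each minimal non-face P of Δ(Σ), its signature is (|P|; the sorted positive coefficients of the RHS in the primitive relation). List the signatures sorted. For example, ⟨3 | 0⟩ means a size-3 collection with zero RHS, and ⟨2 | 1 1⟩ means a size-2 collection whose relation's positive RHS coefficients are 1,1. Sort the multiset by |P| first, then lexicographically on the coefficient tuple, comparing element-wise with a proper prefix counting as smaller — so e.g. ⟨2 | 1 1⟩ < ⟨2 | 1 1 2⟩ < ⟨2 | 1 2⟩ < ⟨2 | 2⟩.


|primitive collections| = 14. Relations:

  • {1,4}:  v_{1} + v_{4} = 0 — sig = ⟨2 | 0⟩
  • {2,5}:  v_{2} + v_{5} = 0 — sig = ⟨2 | 0⟩
  • {7,8}:  v_{7} + v_{8} = 0 — sig = ⟨2 | 0⟩
  • {1,6}:  v_{1} + v_{6} = v_{3} — sig = ⟨2 | 1⟩
  • {3,4}:  v_{3} + v_{4} = v_{6} — sig = ⟨2 | 1⟩
  • {1,2}:  v_{1} + v_{2} = v_{6} + v_{7} — sig = ⟨2 | 1 1⟩
  • {1,8}:  v_{1} + v_{8} = v_{5} + v_{6} — sig = ⟨2 | 1 1⟩
  • {2,8}:  v_{2} + v_{8} = v_{4} + v_{6} — sig = ⟨2 | 1 1⟩
  • {2,3}:  v_{2} + v_{3} = 2·v_{6} + v_{7} — sig = ⟨2 | 1 2⟩
  • {3,8}:  v_{3} + v_{8} = v_{5} + 2·v_{6} — sig = ⟨2 | 1 2⟩
  • {4,5,6}:  v_{4} + v_{5} + v_{6} = v_{8} — sig = ⟨3 | 1⟩
  • {4,6,7}:  v_{4} + v_{6} + v_{7} = v_{2} — sig = ⟨3 | 1⟩
  • {5,6,7}:  v_{5} + v_{6} + v_{7} = v_{1} — sig = ⟨3 | 1⟩
  • {3,5,7}:  v_{3} + v_{5} + v_{7} = 2·v_{1} — sig = ⟨3 | 2⟩

Sorted signature multiset PRS(X):
{ ⟨2 | 0⟩ ×3,  ⟨2 | 1⟩ ×2,  ⟨2 | 1 1⟩ ×3,  ⟨2 | 1 2⟩ ×2,  ⟨3 | 1⟩ ×3,  ⟨3 | 2⟩ }


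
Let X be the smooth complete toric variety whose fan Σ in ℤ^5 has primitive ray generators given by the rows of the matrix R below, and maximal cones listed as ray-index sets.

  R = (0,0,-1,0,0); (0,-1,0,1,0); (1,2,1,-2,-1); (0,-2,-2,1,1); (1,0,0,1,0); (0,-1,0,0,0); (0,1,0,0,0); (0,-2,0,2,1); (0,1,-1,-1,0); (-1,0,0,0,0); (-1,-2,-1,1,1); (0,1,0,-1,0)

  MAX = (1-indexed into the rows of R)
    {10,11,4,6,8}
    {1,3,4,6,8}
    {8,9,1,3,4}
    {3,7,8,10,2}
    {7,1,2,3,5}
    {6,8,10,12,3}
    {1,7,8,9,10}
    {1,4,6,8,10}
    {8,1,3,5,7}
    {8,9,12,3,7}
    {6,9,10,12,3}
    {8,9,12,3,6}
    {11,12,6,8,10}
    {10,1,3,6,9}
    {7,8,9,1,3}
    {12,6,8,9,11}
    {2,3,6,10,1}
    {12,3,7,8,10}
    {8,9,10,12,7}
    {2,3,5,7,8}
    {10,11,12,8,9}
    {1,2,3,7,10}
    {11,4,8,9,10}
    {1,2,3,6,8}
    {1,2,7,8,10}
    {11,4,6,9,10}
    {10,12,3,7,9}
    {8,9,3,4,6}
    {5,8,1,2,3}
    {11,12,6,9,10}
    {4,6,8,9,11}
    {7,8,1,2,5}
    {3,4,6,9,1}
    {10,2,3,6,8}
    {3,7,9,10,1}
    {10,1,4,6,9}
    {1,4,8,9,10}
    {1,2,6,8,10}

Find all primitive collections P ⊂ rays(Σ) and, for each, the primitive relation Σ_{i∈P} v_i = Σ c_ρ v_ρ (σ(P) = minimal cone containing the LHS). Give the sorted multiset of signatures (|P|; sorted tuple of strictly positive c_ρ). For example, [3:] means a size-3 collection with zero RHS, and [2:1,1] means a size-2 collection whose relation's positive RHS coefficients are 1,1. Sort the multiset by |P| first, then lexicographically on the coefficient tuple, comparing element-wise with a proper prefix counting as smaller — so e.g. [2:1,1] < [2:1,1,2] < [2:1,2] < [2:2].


23 minimal non-faces of Δ(Σ) (on 12 rays):

  P = {2,12}:  v_{2} + v_{12} = 0  ⟹  sig = [2:]
  P = {6,7}:  v_{6} + v_{7} = 0  ⟹  sig = [2:]
  P = {1,12}:  v_{1} + v_{12} = v_{9}  ⟹  sig = [2:1]
  P = {2,9}:  v_{2} + v_{9} = v_{1}  ⟹  sig = [2:1]
  P = {1,11}:  v_{1} + v_{11} = v_{4} + v_{10}  ⟹  sig = [2:1,1]
  P = {3,11}:  v_{3} + v_{11} = v_{6} + v_{12}  ⟹  sig = [2:1,1]
  P = {5,10}:  v_{5} + v_{10} = v_{2} + v_{7}  ⟹  sig = [2:1,1]
  P = {5,11}:  v_{5} + v_{11} = v_{1} + v_{8}  ⟹  sig = [2:1,1]
  P = {4,7}:  v_{4} + v_{7} = v_{1} + v_{8} + v_{9}  ⟹  sig = [2:1,1,1]
  P = {7,11}:  v_{7} + v_{11} = v_{8} + v_{9} + v_{10}  ⟹  sig = [2:1,1,1]
  P = {2,11}:  v_{2} + v_{11} = v_{1} + v_{6} + v_{8} + v_{10}  ⟹  sig = [2:1,1,1,1]
  P = {5,6}:  v_{5} + v_{6} = v_{1} + v_{2} + v_{3} + v_{8}  ⟹  sig = [2:1,1,1,1]
  P = {5,12}:  v_{5} + v_{12} = v_{1} + v_{3} + v_{7} + v_{8}  ⟹  sig = [2:1,1,1,1]
  P = {5,9}:  v_{5} + v_{9} = 2·v_{1} + v_{3} + v_{7} + v_{8}  ⟹  sig = [2:1,1,1,2]
  P = {2,4}:  v_{2} + v_{4} = 2·v_{1} + v_{6} + v_{8}  ⟹  sig = [2:1,1,2]
  P = {4,12}:  v_{4} + v_{12} = v_{6} + v_{8} + 2·v_{9}  ⟹  sig = [2:1,1,2]
  P = {4,5}:  v_{4} + v_{5} = 3·v_{1} + v_{3} + 2·v_{8}  ⟹  sig = [2:1,2,3]
  P = {3,4,10}:  v_{3} + v_{4} + v_{10} = v_{6} + v_{9}  ⟹  sig = [3:1,1]
  P = {1,3,8,10}:  v_{1} + v_{3} + v_{8} + v_{10} = 0  ⟹  sig = [4:]
  P = {1,6,8,9}:  v_{1} + v_{6} + v_{8} + v_{9} = v_{4}  ⟹  sig = [4:1]
  P = {3,8,9,10}:  v_{3} + v_{8} + v_{9} + v_{10} = v_{12}  ⟹  sig = [4:1]
  P = {6,8,9,10}:  v_{6} + v_{8} + v_{9} + v_{10} = v_{11}  ⟹  sig = [4:1]
  P = {1,2,3,7,8}:  v_{1} + v_{2} + v_{3} + v_{7} + v_{8} = v_{5}  ⟹  sig = [5:1]

so the primitive-relation signature multiset is
    |P|=2: 17 collections, coeffs (), (), (1), (1), (1,1), (1,1), (1,1), (1,1), (1,1,1), (1,1,1), (1,1,1,1), (1,1,1,1), (1,1,1,1), (1,1,1,2), (1,1,2), (1,1,2), (1,2,3)
    |P|=3: 1 collection, coeffs (1,1)
    |P|=4: 4 collections, coeffs (), (1), (1), (1)
    |P|=5: 1 collection, coeffs (1)


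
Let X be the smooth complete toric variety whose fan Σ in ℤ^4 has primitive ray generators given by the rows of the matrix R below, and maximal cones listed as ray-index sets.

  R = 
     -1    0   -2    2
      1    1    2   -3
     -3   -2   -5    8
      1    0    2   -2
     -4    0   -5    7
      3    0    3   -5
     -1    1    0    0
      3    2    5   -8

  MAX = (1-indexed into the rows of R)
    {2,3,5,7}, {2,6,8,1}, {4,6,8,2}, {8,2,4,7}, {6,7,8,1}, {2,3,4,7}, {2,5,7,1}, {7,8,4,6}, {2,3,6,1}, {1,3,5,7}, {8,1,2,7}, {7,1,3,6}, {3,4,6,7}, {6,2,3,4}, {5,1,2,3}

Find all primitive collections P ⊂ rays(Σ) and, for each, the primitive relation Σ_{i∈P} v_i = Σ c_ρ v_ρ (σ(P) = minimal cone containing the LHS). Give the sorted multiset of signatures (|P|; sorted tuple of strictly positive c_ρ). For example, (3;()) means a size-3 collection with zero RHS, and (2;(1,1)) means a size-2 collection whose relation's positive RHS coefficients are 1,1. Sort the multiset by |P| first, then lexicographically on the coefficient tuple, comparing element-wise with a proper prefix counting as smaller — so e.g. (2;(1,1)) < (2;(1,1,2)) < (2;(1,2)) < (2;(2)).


7 collections generate NE(X_Σ); each relation:

  P = {1,4}:  v_{1} + v_{4} = 0  ⇒ sig = (2;())
  P = {3,8}:  v_{3} + v_{8} = 0  ⇒ sig = (2;())
  P = {5,6}:  v_{5} + v_{6} = v_{1}  ⇒ sig = (2;(1))
  P = {4,5}:  v_{4} + v_{5} = v_{2} + v_{3} + v_{7}  ⇒ sig = (2;(1,1,1))
  P = {5,8}:  v_{5} + v_{8} = v_{1} + v_{2} + v_{7}  ⇒ sig = (2;(1,1,1))
  P = {2,6,7}:  v_{2} + v_{6} + v_{7} = v_{8}  ⇒ sig = (3;(1))
  P = {1,2,3,7}:  v_{1} + v_{2} + v_{3} + v_{7} = v_{5}  ⇒ sig = (4;(1))

so the primitive-relation signature multiset is
    |P|=2: 5 collections, coeffs (), (), (1), (1,1,1), (1,1,1)
    |P|=3: 1 collection, coeffs (1)
    |P|=4: 1 collection, coeffs (1)


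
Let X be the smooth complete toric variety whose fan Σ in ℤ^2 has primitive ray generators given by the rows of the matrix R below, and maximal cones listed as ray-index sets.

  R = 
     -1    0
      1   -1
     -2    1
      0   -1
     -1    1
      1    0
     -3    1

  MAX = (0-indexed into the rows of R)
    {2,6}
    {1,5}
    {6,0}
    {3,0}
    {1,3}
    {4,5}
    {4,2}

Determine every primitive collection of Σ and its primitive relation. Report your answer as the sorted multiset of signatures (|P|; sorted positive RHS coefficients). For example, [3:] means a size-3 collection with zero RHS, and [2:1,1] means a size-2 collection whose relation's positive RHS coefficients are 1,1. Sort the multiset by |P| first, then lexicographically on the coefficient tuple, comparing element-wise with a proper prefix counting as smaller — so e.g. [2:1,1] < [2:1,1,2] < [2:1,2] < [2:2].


Primitive collections (14):

  • {0,5}:  v_{0} + v_{5} = 0  so sig = [2:]
  • {1,4}:  v_{1} + v_{4} = 0  so sig = [2:]
  • {0,1}:  v_{0} + v_{1} = v_{3}  so sig = [2:1]
  • {0,2}:  v_{0} + v_{2} = v_{6}  so sig = [2:1]
  • {0,4}:  v_{0} + v_{4} = v_{2}  so sig = [2:1]
  • {1,2}:  v_{1} + v_{2} = v_{0}  so sig = [2:1]
  • {2,5}:  v_{2} + v_{5} = v_{4}  so sig = [2:1]
  • {3,4}:  v_{3} + v_{4} = v_{0}  so sig = [2:1]
  • {3,5}:  v_{3} + v_{5} = v_{1}  so sig = [2:1]
  • {5,6}:  v_{5} + v_{6} = v_{2}  so sig = [2:1]
  • {1,6}:  v_{1} + v_{6} = 2·v_{0}  so sig = [2:2]
  • {2,3}:  v_{2} + v_{3} = 2·v_{0}  so sig = [2:2]
  • {4,6}:  v_{4} + v_{6} = 2·v_{2}  so sig = [2:2]
  • {3,6}:  v_{3} + v_{6} = 3·v_{0}  so sig = [2:3]

Hence PRS(X_Σ) =
    [2:]
    [2:]
    [2:1]
    [2:1]
    [2:1]
    [2:1]
    [2:1]
    [2:1]
    [2:1]
    [2:1]
    [2:2]
    [2:2]
    [2:2]
    [2:3]
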